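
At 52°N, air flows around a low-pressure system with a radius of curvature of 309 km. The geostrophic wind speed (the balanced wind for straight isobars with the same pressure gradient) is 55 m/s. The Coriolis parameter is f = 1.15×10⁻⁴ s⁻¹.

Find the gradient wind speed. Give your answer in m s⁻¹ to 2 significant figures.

30 m s⁻¹

Around a low, centrifugal force acts outward with Coriolis, so pressure-gradient force balances both:
(1/ρ)|∂P/∂n| = fV + V²/R  →  V² + fR·V − fR·V_g = 0
With fR = 1.15×10⁻⁴ × 309×10³ m = 35.5 m/s:
V = [−fR + √((fR)² + 4 fR V_g)]/2 = [−35.5 + √(35.5² + 4×35.5×55)]/2 = 29.9 m/s
Subgeostrophic (V < V_g = 55 m/s), as expected around a low.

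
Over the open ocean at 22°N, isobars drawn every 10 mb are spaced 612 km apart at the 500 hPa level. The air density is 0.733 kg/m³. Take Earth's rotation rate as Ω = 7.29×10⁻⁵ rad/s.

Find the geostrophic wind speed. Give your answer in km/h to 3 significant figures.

Coriolis parameter at 22°N:
f = 2Ω sin φ = 2 × 7.29×10⁻⁵ × sin 22° = 5.46×10⁻⁵ s⁻¹
Pressure gradient: |∂P/∂n| = 1000 Pa / 612000 m = 1.63×10⁻³ Pa/m
Geostrophic balance (pressure-gradient force = Coriolis force):
V_g = (1/(fρ)) |∂P/∂n| = 1.63×10⁻³ / (5.46×10⁻⁵ × 0.733) = 40.8 m/s
Converting: 40.8 m/s × 3.6 = 147 km/h

147 km/h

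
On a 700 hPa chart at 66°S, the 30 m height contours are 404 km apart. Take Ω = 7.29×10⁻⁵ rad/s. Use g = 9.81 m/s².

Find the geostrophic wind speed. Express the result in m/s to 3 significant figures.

Coriolis parameter at 66°S:
f = 2Ω sin φ = 2 × 7.29×10⁻⁵ × sin 66° = 1.33×10⁻⁴ s⁻¹
Height gradient: |∂Z/∂n| = 30 m / 404000 m = 7.43×10⁻⁵
On a pressure surface, geostrophic balance gives V_g = (g/f)|∂Z/∂n|:
V_g = 9.81 × 7.43×10⁻⁵ / 1.33×10⁻⁴ = 5.47 m/s

5.47 m/s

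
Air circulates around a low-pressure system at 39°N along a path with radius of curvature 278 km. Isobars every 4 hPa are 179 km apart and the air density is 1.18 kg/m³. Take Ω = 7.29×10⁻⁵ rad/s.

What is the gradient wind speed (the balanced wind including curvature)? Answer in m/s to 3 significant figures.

13.5 m/s

Coriolis parameter at 39°N:
f = 2Ω sin φ = 2 × 7.29×10⁻⁵ × sin 39° = 9.18×10⁻⁵ s⁻¹
Pressure gradient: |∂P/∂n| = 400 Pa / 179000 m = 2.23×10⁻³ Pa/m
Geostrophic speed: V_g = |∂P/∂n|/(fρ) = 2.23×10⁻³/(9.18×10⁻⁵ × 1.18) = 20.6 m/s
Around a low, centrifugal force acts outward with Coriolis, so pressure-gradient force balances both:
(1/ρ)|∂P/∂n| = fV + V²/R  →  V² + fR·V − fR·V_g = 0
With fR = 9.18×10⁻⁵ × 278×10³ m = 25.5 m/s:
V = [−fR + √((fR)² + 4 fR V_g)]/2 = [−25.5 + √(25.5² + 4×25.5×20.6)]/2 = 13.5 m/s
Subgeostrophic (V < V_g = 20.6 m/s), as expected around a low.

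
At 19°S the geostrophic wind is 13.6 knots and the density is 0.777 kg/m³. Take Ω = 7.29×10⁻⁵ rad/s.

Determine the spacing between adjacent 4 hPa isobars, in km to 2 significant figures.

1600 km

Coriolis parameter at 19°S:
f = 2Ω sin φ = 2 × 7.29×10⁻⁵ × sin 19° = 4.75×10⁻⁵ s⁻¹
Wind speed in SI: 13.6 knots = 7.00 m/s
Geostrophic balance rearranged: |∂P/∂n| = f ρ V_g
|∂P/∂n| = 4.75×10⁻⁵ × 0.777 × 7.00 = 2.58×10⁻⁴ Pa/m
Isobar spacing: Δn = ΔP/|∂P/∂n| = 400 Pa / 2.58×10⁻⁴ Pa/m = 1550110 m ≈ 1600 km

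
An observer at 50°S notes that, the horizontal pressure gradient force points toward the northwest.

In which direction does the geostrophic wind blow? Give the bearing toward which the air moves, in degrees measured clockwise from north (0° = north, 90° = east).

The pressure-gradient force points toward the northwest (bearing 315°).
Geostrophic balance: in the Southern Hemisphere the Coriolis force deflects motion to the left, so the geostrophic wind blows 90° to the left of the pressure-gradient force (low pressure on the right).
Rotating 315° by 90° counterclockwise gives 225° — the wind blows toward the southwest.

225°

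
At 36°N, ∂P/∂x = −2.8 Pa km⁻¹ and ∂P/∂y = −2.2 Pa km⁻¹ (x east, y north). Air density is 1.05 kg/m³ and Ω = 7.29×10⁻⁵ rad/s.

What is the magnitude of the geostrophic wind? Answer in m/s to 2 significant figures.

40 m/s

Coriolis parameter at 36°N:
f = 2Ω sin φ = 2 × 7.29×10⁻⁵ × sin 36° = 8.57×10⁻⁵ s⁻¹
Component geostrophic relations (x east, y north):
u_g = −(1/(fρ)) ∂P/∂y,  v_g = (1/(fρ)) ∂P/∂x
u_g = −(−2.2×10⁻³)/(8.57×10⁻⁵ × 1.05) = 24.4 m/s;  v_g = (−2.8×10⁻³)/(8.57×10⁻⁵ × 1.05) = −31.1 m/s
|V_g| = √(u_g² + v_g²) = 39.6 m/s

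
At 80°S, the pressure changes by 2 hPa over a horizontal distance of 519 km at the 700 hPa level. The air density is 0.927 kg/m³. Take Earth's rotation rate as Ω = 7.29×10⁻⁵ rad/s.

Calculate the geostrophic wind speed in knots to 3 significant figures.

Coriolis parameter at 80°S:
f = 2Ω sin φ = 2 × 7.29×10⁻⁵ × sin 80° = 1.44×10⁻⁴ s⁻¹
Pressure gradient: |∂P/∂n| = 200 Pa / 519000 m = 3.85×10⁻⁴ Pa/m
Geostrophic balance (pressure-gradient force = Coriolis force):
V_g = (1/(fρ)) |∂P/∂n| = 3.85×10⁻⁴ / (1.44×10⁻⁴ × 0.927) = 2.90 m/s
Converting: 2.90 m/s × 1.944 = 5.63 knots

5.63 knots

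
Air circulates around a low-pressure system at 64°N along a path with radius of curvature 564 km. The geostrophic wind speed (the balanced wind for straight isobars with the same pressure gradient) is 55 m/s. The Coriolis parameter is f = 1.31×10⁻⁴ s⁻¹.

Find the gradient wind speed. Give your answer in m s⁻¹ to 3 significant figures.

Around a low, centrifugal force acts outward with Coriolis, so pressure-gradient force balances both:
(1/ρ)|∂P/∂n| = fV + V²/R  →  V² + fR·V − fR·V_g = 0
With fR = 1.31×10⁻⁴ × 564×10³ m = 73.9 m/s:
V = [−fR + √((fR)² + 4 fR V_g)]/2 = [−73.9 + √(73.9² + 4×73.9×55)]/2 = 36.7 m/s
Subgeostrophic (V < V_g = 55 m/s), as expected around a low.

36.7 m s⁻¹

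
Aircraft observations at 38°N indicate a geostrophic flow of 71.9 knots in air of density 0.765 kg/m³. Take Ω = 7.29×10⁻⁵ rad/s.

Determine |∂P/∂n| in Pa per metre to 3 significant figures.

2.54×10⁻³ Pa/m

Coriolis parameter at 38°N:
f = 2Ω sin φ = 2 × 7.29×10⁻⁵ × sin 38° = 8.98×10⁻⁵ s⁻¹
Wind speed in SI: 71.9 knots = 37.0 m/s
Geostrophic balance rearranged: |∂P/∂n| = f ρ V_g
|∂P/∂n| = 8.98×10⁻⁵ × 0.765 × 37.0 = 2.54×10⁻³ Pa/m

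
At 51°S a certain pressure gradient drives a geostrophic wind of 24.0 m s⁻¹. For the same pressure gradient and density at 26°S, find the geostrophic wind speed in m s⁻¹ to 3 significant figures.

With the same pressure gradient and density, V_g ∝ 1/f ∝ 1/sin φ.
V₂ = V₁ · sin φ₁ / sin φ₂ = 24.0 × sin 51° / sin 26°
V₂ = 24.0 × 0.7771/0.4384 = 42.5 m s⁻¹

42.5 m s⁻¹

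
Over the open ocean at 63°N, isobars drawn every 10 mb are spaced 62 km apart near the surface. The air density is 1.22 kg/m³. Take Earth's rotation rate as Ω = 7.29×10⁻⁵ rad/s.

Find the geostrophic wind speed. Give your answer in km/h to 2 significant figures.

370 km/h

Coriolis parameter at 63°N:
f = 2Ω sin φ = 2 × 7.29×10⁻⁵ × sin 63° = 1.30×10⁻⁴ s⁻¹
Pressure gradient: |∂P/∂n| = 1000 Pa / 62000 m = 1.61×10⁻² Pa/m
Geostrophic balance (pressure-gradient force = Coriolis force):
V_g = (1/(fρ)) |∂P/∂n| = 1.61×10⁻² / (1.30×10⁻⁴ × 1.22) = 102 m/s
Converting: 102 m/s × 3.6 = 370 km/h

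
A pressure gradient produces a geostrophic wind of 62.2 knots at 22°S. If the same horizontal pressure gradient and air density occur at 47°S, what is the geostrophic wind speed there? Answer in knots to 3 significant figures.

31.9 knots

With the same pressure gradient and density, V_g ∝ 1/f ∝ 1/sin φ.
V₂ = V₁ · sin φ₁ / sin φ₂ = 62.2 × sin 22° / sin 47°
V₂ = 62.2 × 0.3746/0.7314 = 31.9 knots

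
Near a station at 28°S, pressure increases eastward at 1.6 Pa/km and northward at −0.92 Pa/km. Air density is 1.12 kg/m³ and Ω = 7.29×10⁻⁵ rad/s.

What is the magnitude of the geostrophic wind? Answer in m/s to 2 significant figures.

24 m/s

Coriolis parameter at 28°S:
f = 2Ω sin φ = 2 × 7.29×10⁻⁵ × sin 28° = 6.84×10⁻⁵ s⁻¹
In the Southern Hemisphere f is negative: f = −6.84×10⁻⁵ s⁻¹.
Component geostrophic relations (x east, y north):
u_g = −(1/(fρ)) ∂P/∂y,  v_g = (1/(fρ)) ∂P/∂x
u_g = −(−0.92×10⁻³)/(−6.84×10⁻⁵ × 1.12) = −12.0 m/s;  v_g = (1.6×10⁻³)/(−6.84×10⁻⁵ × 1.12) = −20.9 m/s
|V_g| = √(u_g² + v_g²) = 24.1 m/s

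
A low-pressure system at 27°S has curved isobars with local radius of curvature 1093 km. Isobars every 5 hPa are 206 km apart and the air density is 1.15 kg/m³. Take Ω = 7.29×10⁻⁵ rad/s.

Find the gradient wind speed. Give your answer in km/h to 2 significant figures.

Coriolis parameter at 27°S:
f = 2Ω sin φ = 2 × 7.29×10⁻⁵ × sin 27° = 6.62×10⁻⁵ s⁻¹
Pressure gradient: |∂P/∂n| = 500 Pa / 206000 m = 2.43×10⁻³ Pa/m
Geostrophic speed: V_g = |∂P/∂n|/(fρ) = 2.43×10⁻³/(6.62×10⁻⁵ × 1.15) = 31.9 m/s
Around a low, centrifugal force acts outward with Coriolis, so pressure-gradient force balances both:
(1/ρ)|∂P/∂n| = fV + V²/R  →  V² + fR·V − fR·V_g = 0
With fR = 6.62×10⁻⁵ × 1093×10³ m = 72.3 m/s:
V = [−fR + √((fR)² + 4 fR V_g)]/2 = [−72.3 + √(72.3² + 4×72.3×31.9)]/2 = 24 m/s
Subgeostrophic (V < V_g = 31.9 m/s), as expected around a low.
Converting: 24 m/s × 3.6 = 86 km/h

86 km/h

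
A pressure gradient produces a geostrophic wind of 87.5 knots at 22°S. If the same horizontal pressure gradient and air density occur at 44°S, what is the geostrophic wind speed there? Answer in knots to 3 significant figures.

With the same pressure gradient and density, V_g ∝ 1/f ∝ 1/sin φ.
V₂ = V₁ · sin φ₁ / sin φ₂ = 87.5 × sin 22° / sin 44°
V₂ = 87.5 × 0.3746/0.6947 = 47.2 knots

47.2 knots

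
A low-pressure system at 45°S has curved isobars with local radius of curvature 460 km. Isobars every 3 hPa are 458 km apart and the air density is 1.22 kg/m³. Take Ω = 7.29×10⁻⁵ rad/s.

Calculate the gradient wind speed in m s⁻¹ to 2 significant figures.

Coriolis parameter at 45°S:
f = 2Ω sin φ = 2 × 7.29×10⁻⁵ × sin 45° = 1.03×10⁻⁴ s⁻¹
Pressure gradient: |∂P/∂n| = 300 Pa / 458000 m = 6.55×10⁻⁴ Pa/m
Geostrophic speed: V_g = |∂P/∂n|/(fρ) = 6.55×10⁻⁴/(1.03×10⁻⁴ × 1.22) = 5.21 m/s
Around a low, centrifugal force acts outward with Coriolis, so pressure-gradient force balances both:
(1/ρ)|∂P/∂n| = fV + V²/R  →  V² + fR·V − fR·V_g = 0
With fR = 1.03×10⁻⁴ × 460×10³ m = 47.4 m/s:
V = [−fR + √((fR)² + 4 fR V_g)]/2 = [−47.4 + √(47.4² + 4×47.4×5.21)]/2 = 4.74 m/s
Subgeostrophic (V < V_g = 5.21 m/s), as expected around a low.

4.7 m s⁻¹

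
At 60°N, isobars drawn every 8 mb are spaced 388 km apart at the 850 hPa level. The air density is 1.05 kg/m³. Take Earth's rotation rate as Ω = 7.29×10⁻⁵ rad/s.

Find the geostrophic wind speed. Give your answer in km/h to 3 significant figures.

Coriolis parameter at 60°N:
f = 2Ω sin φ = 2 × 7.29×10⁻⁵ × sin 60° = 1.26×10⁻⁴ s⁻¹
Pressure gradient: |∂P/∂n| = 800 Pa / 388000 m = 2.06×10⁻³ Pa/m
Geostrophic balance (pressure-gradient force = Coriolis force):
V_g = (1/(fρ)) |∂P/∂n| = 2.06×10⁻³ / (1.26×10⁻⁴ × 1.05) = 15.6 m/s
Converting: 15.6 m/s × 3.6 = 56.0 km/h

56.0 km/h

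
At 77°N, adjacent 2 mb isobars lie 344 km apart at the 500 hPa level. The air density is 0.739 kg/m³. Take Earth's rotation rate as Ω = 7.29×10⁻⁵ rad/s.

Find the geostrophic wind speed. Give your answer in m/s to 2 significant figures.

Coriolis parameter at 77°N:
f = 2Ω sin φ = 2 × 7.29×10⁻⁵ × sin 77° = 1.42×10⁻⁴ s⁻¹
Pressure gradient: |∂P/∂n| = 200 Pa / 344000 m = 5.81×10⁻⁴ Pa/m
Geostrophic balance (pressure-gradient force = Coriolis force):
V_g = (1/(fρ)) |∂P/∂n| = 5.81×10⁻⁴ / (1.42×10⁻⁴ × 0.739) = 5.54 m/s

5.5 m/s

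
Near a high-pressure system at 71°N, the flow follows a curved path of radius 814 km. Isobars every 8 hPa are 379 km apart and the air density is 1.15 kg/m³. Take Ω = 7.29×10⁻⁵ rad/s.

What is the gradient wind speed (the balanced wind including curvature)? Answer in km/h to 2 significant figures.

Coriolis parameter at 71°N:
f = 2Ω sin φ = 2 × 7.29×10⁻⁵ × sin 71° = 1.38×10⁻⁴ s⁻¹
Pressure gradient: |∂P/∂n| = 800 Pa / 379000 m = 2.11×10⁻³ Pa/m
Geostrophic speed: V_g = |∂P/∂n|/(fρ) = 2.11×10⁻³/(1.38×10⁻⁴ × 1.15) = 13.3 m/s
Around a high, pressure-gradient force acts outward with centrifugal, so Coriolis balances both:
fV = (1/ρ)|∂P/∂n| + V²/R  →  V² − fR·V + fR·V_g = 0
With fR = 1.38×10⁻⁴ × 814×10³ m = 112 m/s:
V = [fR − √((fR)² − 4 fR V_g)]/2 = [112 − √(112² − 4×112×13.3)]/2 = 15.4 m/s
Supergeostrophic (V > V_g = 13.3 m/s), as expected around a high.
Converting: 15.4 m/s × 3.6 = 56 km/h

56 km/h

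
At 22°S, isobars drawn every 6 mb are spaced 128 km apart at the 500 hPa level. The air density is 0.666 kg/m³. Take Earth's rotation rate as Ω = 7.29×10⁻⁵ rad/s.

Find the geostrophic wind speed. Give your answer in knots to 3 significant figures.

250 knots

Coriolis parameter at 22°S:
f = 2Ω sin φ = 2 × 7.29×10⁻⁵ × sin 22° = 5.46×10⁻⁵ s⁻¹
Pressure gradient: |∂P/∂n| = 600 Pa / 128000 m = 4.69×10⁻³ Pa/m
Geostrophic balance (pressure-gradient force = Coriolis force):
V_g = (1/(fρ)) |∂P/∂n| = 4.69×10⁻³ / (5.46×10⁻⁵ × 0.666) = 129 m/s
Converting: 129 m/s × 1.944 = 250 knots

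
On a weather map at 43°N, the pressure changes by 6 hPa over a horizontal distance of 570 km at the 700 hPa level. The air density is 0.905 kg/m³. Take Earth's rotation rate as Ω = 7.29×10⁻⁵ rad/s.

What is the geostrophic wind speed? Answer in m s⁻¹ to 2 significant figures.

12 m s⁻¹

Coriolis parameter at 43°N:
f = 2Ω sin φ = 2 × 7.29×10⁻⁵ × sin 43° = 9.94×10⁻⁵ s⁻¹
Pressure gradient: |∂P/∂n| = 600 Pa / 570000 m = 1.05×10⁻³ Pa/m
Geostrophic balance (pressure-gradient force = Coriolis force):
V_g = (1/(fρ)) |∂P/∂n| = 1.05×10⁻³ / (9.94×10⁻⁵ × 0.905) = 11.7 m/s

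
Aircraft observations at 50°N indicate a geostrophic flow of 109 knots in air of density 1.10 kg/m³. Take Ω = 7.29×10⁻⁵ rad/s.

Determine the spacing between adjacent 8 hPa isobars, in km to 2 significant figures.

120 km

Coriolis parameter at 50°N:
f = 2Ω sin φ = 2 × 7.29×10⁻⁵ × sin 50° = 1.12×10⁻⁴ s⁻¹
Wind speed in SI: 109 knots = 56.1 m/s
Geostrophic balance rearranged: |∂P/∂n| = f ρ V_g
|∂P/∂n| = 1.12×10⁻⁴ × 1.10 × 56.1 = 6.89×10⁻³ Pa/m
Isobar spacing: Δn = ΔP/|∂P/∂n| = 800 Pa / 6.89×10⁻³ Pa/m = 116124 m ≈ 120 km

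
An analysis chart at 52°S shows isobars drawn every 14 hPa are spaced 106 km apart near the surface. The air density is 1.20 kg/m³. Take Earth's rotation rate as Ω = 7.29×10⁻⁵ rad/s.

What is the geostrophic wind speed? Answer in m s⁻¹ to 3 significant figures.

95.8 m s⁻¹

Coriolis parameter at 52°S:
f = 2Ω sin φ = 2 × 7.29×10⁻⁵ × sin 52° = 1.15×10⁻⁴ s⁻¹
Pressure gradient: |∂P/∂n| = 1400 Pa / 106000 m = 1.32×10⁻² Pa/m
Geostrophic balance (pressure-gradient force = Coriolis force):
V_g = (1/(fρ)) |∂P/∂n| = 1.32×10⁻² / (1.15×10⁻⁴ × 1.20) = 95.8 m/s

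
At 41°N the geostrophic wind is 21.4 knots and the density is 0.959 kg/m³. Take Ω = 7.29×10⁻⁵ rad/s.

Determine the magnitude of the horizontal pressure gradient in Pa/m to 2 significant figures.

1.0×10⁻³ Pa/m

Coriolis parameter at 41°N:
f = 2Ω sin φ = 2 × 7.29×10⁻⁵ × sin 41° = 9.57×10⁻⁵ s⁻¹
Wind speed in SI: 21.4 knots = 11.0 m/s
Geostrophic balance rearranged: |∂P/∂n| = f ρ V_g
|∂P/∂n| = 9.57×10⁻⁵ × 0.959 × 11.0 = 1.01×10⁻³ Pa/m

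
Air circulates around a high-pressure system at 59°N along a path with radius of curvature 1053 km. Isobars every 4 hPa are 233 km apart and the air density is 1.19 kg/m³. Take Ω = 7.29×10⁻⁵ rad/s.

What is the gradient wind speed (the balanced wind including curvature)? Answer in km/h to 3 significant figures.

46.0 km/h

Coriolis parameter at 59°N:
f = 2Ω sin φ = 2 × 7.29×10⁻⁵ × sin 59° = 1.25×10⁻⁴ s⁻¹
Pressure gradient: |∂P/∂n| = 400 Pa / 233000 m = 1.72×10⁻³ Pa/m
Geostrophic speed: V_g = |∂P/∂n|/(fρ) = 1.72×10⁻³/(1.25×10⁻⁴ × 1.19) = 11.5 m/s
Around a high, pressure-gradient force acts outward with centrifugal, so Coriolis balances both:
fV = (1/ρ)|∂P/∂n| + V²/R  →  V² − fR·V + fR·V_g = 0
With fR = 1.25×10⁻⁴ × 1053×10³ m = 132 m/s:
V = [fR − √((fR)² − 4 fR V_g)]/2 = [132 − √(132² − 4×132×11.5)]/2 = 12.8 m/s
Supergeostrophic (V > V_g = 11.5 m/s), as expected around a high.
Converting: 12.8 m/s × 3.6 = 46.0 km/h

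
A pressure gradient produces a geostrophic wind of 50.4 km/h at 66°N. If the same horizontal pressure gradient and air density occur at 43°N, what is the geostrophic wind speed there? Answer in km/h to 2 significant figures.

With the same pressure gradient and density, V_g ∝ 1/f ∝ 1/sin φ.
V₂ = V₁ · sin φ₁ / sin φ₂ = 50.4 × sin 66° / sin 43°
V₂ = 50.4 × 0.9135/0.6820 = 68 km/h

68 km/h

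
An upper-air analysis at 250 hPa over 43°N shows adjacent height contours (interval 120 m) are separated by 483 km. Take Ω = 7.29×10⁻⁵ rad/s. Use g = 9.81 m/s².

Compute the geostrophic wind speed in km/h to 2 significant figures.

88 km/h

Coriolis parameter at 43°N:
f = 2Ω sin φ = 2 × 7.29×10⁻⁵ × sin 43° = 9.94×10⁻⁵ s⁻¹
Height gradient: |∂Z/∂n| = 120 m / 483000 m = 2.48×10⁻⁴
On a pressure surface, geostrophic balance gives V_g = (g/f)|∂Z/∂n|:
V_g = 9.81 × 2.48×10⁻⁴ / 9.94×10⁻⁵ = 24.5 m/s
Converting: 24.5 m/s × 3.6 = 88 km/h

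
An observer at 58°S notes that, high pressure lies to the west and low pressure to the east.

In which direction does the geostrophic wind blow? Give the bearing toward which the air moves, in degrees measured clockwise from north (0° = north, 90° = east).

000°

The pressure-gradient force points toward the east (bearing 090°).
Geostrophic balance: in the Southern Hemisphere the Coriolis force deflects motion to the left, so the geostrophic wind blows 90° to the left of the pressure-gradient force (low pressure on the right).
Rotating 090° by 90° counterclockwise gives 000° — the wind blows toward the north.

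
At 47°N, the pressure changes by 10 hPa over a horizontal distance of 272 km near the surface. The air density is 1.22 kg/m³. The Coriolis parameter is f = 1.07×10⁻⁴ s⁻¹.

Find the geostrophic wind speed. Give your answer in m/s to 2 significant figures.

Pressure gradient: |∂P/∂n| = 1000 Pa / 272000 m = 3.68×10⁻³ Pa/m
Geostrophic balance (pressure-gradient force = Coriolis force):
V_g = (1/(fρ)) |∂P/∂n| = 3.68×10⁻³ / (1.07×10⁻⁴ × 1.22) = 28.2 m/s

28 m/s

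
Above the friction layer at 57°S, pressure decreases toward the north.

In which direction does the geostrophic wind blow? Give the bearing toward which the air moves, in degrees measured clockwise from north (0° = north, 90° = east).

The pressure-gradient force points toward the north (bearing 000°).
Geostrophic balance: in the Southern Hemisphere the Coriolis force deflects motion to the left, so the geostrophic wind blows 90° to the left of the pressure-gradient force (low pressure on the right).
Rotating 000° by 90° counterclockwise gives 270° — the wind blows toward the west.

270°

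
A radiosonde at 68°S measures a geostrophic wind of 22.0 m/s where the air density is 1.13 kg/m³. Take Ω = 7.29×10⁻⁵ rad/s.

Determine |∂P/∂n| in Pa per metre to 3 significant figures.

Coriolis parameter at 68°S:
f = 2Ω sin φ = 2 × 7.29×10⁻⁵ × sin 68° = 1.35×10⁻⁴ s⁻¹
Geostrophic balance rearranged: |∂P/∂n| = f ρ V_g
|∂P/∂n| = 1.35×10⁻⁴ × 1.13 × 22.0 = 3.36×10⁻³ Pa/m

3.36×10⁻³ Pa/m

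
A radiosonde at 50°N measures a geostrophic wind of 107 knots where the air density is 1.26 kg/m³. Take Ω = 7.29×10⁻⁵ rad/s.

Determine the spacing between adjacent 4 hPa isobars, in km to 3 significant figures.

51.6 km

Coriolis parameter at 50°N:
f = 2Ω sin φ = 2 × 7.29×10⁻⁵ × sin 50° = 1.12×10⁻⁴ s⁻¹
Wind speed in SI: 107 knots = 55.0 m/s
Geostrophic balance rearranged: |∂P/∂n| = f ρ V_g
|∂P/∂n| = 1.12×10⁻⁴ × 1.26 × 55.0 = 7.75×10⁻³ Pa/m
Isobar spacing: Δn = ΔP/|∂P/∂n| = 400 Pa / 7.75×10⁻³ Pa/m = 51636 m ≈ 51.6 km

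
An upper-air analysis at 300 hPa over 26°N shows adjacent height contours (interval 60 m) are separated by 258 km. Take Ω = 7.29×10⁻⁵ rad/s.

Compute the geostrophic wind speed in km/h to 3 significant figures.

Coriolis parameter at 26°N:
f = 2Ω sin φ = 2 × 7.29×10⁻⁵ × sin 26° = 6.39×10⁻⁵ s⁻¹
Height gradient: |∂Z/∂n| = 60 m / 258000 m = 2.33×10⁻⁴
On a pressure surface, geostrophic balance gives V_g = (g/f)|∂Z/∂n|:
V_g = 9.81 × 2.33×10⁻⁴ / 6.39×10⁻⁵ = 35.7 m/s
Converting: 35.7 m/s × 3.6 = 129 km/h

129 km/h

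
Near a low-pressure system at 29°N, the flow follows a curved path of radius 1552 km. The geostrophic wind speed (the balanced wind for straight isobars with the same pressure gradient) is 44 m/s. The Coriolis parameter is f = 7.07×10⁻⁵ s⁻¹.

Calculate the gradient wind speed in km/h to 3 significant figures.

Around a low, centrifugal force acts outward with Coriolis, so pressure-gradient force balances both:
(1/ρ)|∂P/∂n| = fV + V²/R  →  V² + fR·V − fR·V_g = 0
With fR = 7.07×10⁻⁵ × 1552×10³ m = 110 m/s:
V = [−fR + √((fR)² + 4 fR V_g)]/2 = [−110 + √(110² + 4×110×44)]/2 = 33.7 m/s
Subgeostrophic (V < V_g = 44 m/s), as expected around a low.
Converting: 33.7 m/s × 3.6 = 121 km/h

121 km/h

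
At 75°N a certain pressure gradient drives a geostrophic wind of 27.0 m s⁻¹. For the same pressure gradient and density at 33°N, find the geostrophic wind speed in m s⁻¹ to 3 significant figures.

47.9 m s⁻¹

With the same pressure gradient and density, V_g ∝ 1/f ∝ 1/sin φ.
V₂ = V₁ · sin φ₁ / sin φ₂ = 27.0 × sin 75° / sin 33°
V₂ = 27.0 × 0.9659/0.5446 = 47.9 m s⁻¹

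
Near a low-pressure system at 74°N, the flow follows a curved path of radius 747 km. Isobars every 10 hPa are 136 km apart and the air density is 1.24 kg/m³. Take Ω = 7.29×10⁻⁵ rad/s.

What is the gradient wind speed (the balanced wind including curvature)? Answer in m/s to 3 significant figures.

Coriolis parameter at 74°N:
f = 2Ω sin φ = 2 × 7.29×10⁻⁵ × sin 74° = 1.40×10⁻⁴ s⁻¹
Pressure gradient: |∂P/∂n| = 1000 Pa / 136000 m = 7.35×10⁻³ Pa/m
Geostrophic speed: V_g = |∂P/∂n|/(fρ) = 7.35×10⁻³/(1.40×10⁻⁴ × 1.24) = 42.3 m/s
Around a low, centrifugal force acts outward with Coriolis, so pressure-gradient force balances both:
(1/ρ)|∂P/∂n| = fV + V²/R  →  V² + fR·V − fR·V_g = 0
With fR = 1.40×10⁻⁴ × 747×10³ m = 105 m/s:
V = [−fR + √((fR)² + 4 fR V_g)]/2 = [−105 + √(105² + 4×105×42.3)]/2 = 32.3 m/s
Subgeostrophic (V < V_g = 42.3 m/s), as expected around a low.

32.3 m/s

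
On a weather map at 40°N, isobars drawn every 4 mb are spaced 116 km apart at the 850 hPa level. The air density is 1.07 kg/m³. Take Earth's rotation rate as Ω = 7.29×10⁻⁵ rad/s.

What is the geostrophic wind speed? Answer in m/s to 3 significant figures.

Coriolis parameter at 40°N:
f = 2Ω sin φ = 2 × 7.29×10⁻⁵ × sin 40° = 9.37×10⁻⁵ s⁻¹
Pressure gradient: |∂P/∂n| = 400 Pa / 116000 m = 3.45×10⁻³ Pa/m
Geostrophic balance (pressure-gradient force = Coriolis force):
V_g = (1/(fρ)) |∂P/∂n| = 3.45×10⁻³ / (9.37×10⁻⁵ × 1.07) = 34.4 m/s

34.4 m/s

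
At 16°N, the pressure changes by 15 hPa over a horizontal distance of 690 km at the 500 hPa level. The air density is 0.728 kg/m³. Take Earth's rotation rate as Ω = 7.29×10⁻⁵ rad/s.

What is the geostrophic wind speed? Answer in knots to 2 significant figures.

140 knots

Coriolis parameter at 16°N:
f = 2Ω sin φ = 2 × 7.29×10⁻⁵ × sin 16° = 4.02×10⁻⁵ s⁻¹
Pressure gradient: |∂P/∂n| = 1500 Pa / 690000 m = 2.17×10⁻³ Pa/m
Geostrophic balance (pressure-gradient force = Coriolis force):
V_g = (1/(fρ)) |∂P/∂n| = 2.17×10⁻³ / (4.02×10⁻⁵ × 0.728) = 74.3 m/s
Converting: 74.3 m/s × 1.944 = 140 knots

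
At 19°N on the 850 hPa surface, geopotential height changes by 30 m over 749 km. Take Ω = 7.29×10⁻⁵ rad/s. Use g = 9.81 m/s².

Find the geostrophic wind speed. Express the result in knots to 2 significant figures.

Coriolis parameter at 19°N:
f = 2Ω sin φ = 2 × 7.29×10⁻⁵ × sin 19° = 4.75×10⁻⁵ s⁻¹
Height gradient: |∂Z/∂n| = 30 m / 749000 m = 4.01×10⁻⁵
On a pressure surface, geostrophic balance gives V_g = (g/f)|∂Z/∂n|:
V_g = 9.81 × 4.01×10⁻⁵ / 4.75×10⁻⁵ = 8.28 m/s
Converting: 8.28 m/s × 1.944 = 16 knots

16 knots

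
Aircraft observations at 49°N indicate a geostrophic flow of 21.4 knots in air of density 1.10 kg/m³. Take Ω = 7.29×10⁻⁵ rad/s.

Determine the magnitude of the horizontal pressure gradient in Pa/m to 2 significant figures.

1.3×10⁻³ Pa/m

Coriolis parameter at 49°N:
f = 2Ω sin φ = 2 × 7.29×10⁻⁵ × sin 49° = 1.10×10⁻⁴ s⁻¹
Wind speed in SI: 21.4 knots = 11.0 m/s
Geostrophic balance rearranged: |∂P/∂n| = f ρ V_g
|∂P/∂n| = 1.10×10⁻⁴ × 1.10 × 11.0 = 1.33×10⁻³ Pa/m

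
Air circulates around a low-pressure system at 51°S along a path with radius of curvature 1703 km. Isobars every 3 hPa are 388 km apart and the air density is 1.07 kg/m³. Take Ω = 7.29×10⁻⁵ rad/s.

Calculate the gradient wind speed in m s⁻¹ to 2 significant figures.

Coriolis parameter at 51°S:
f = 2Ω sin φ = 2 × 7.29×10⁻⁵ × sin 51° = 1.13×10⁻⁴ s⁻¹
Pressure gradient: |∂P/∂n| = 300 Pa / 388000 m = 7.73×10⁻⁴ Pa/m
Geostrophic speed: V_g = |∂P/∂n|/(fρ) = 7.73×10⁻⁴/(1.13×10⁻⁴ × 1.07) = 6.38 m/s
Around a low, centrifugal force acts outward with Coriolis, so pressure-gradient force balances both:
(1/ρ)|∂P/∂n| = fV + V²/R  →  V² + fR·V − fR·V_g = 0
With fR = 1.13×10⁻⁴ × 1703×10³ m = 193 m/s:
V = [−fR + √((fR)² + 4 fR V_g)]/2 = [−193 + √(193² + 4×193×6.38)]/2 = 6.18 m/s
Subgeostrophic (V < V_g = 6.38 m/s), as expected around a low.

6.2 m s⁻¹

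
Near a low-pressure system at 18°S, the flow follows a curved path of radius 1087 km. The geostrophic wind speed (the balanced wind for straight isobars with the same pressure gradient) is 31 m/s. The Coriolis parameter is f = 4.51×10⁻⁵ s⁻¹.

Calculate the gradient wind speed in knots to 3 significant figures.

Around a low, centrifugal force acts outward with Coriolis, so pressure-gradient force balances both:
(1/ρ)|∂P/∂n| = fV + V²/R  →  V² + fR·V − fR·V_g = 0
With fR = 4.51×10⁻⁵ × 1087×10³ m = 49.0 m/s:
V = [−fR + √((fR)² + 4 fR V_g)]/2 = [−49.0 + √(49.0² + 4×49.0×31)]/2 = 21.5 m/s
Subgeostrophic (V < V_g = 31 m/s), as expected around a low.
Converting: 21.5 m/s × 1.944 = 41.9 knots

41.9 knots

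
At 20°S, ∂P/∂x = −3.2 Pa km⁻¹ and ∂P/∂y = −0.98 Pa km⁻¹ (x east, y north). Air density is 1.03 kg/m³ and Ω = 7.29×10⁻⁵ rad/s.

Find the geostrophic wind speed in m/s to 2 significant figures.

Coriolis parameter at 20°S:
f = 2Ω sin φ = 2 × 7.29×10⁻⁵ × sin 20° = 4.99×10⁻⁵ s⁻¹
In the Southern Hemisphere f is negative: f = −4.99×10⁻⁵ s⁻¹.
Component geostrophic relations (x east, y north):
u_g = −(1/(fρ)) ∂P/∂y,  v_g = (1/(fρ)) ∂P/∂x
u_g = −(−0.98×10⁻³)/(−4.99×10⁻⁵ × 1.03) = −19.1 m/s;  v_g = (−3.2×10⁻³)/(−4.99×10⁻⁵ × 1.03) = 62.3 m/s
|V_g| = √(u_g² + v_g²) = 65.2 m/s

65 m/s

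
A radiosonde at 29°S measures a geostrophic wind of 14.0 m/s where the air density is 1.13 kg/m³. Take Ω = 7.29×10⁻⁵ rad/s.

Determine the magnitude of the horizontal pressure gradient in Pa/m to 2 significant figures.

1.1×10⁻³ Pa/m

Coriolis parameter at 29°S:
f = 2Ω sin φ = 2 × 7.29×10⁻⁵ × sin 29° = 7.07×10⁻⁵ s⁻¹
Geostrophic balance rearranged: |∂P/∂n| = f ρ V_g
|∂P/∂n| = 7.07×10⁻⁵ × 1.13 × 14.0 = 1.12×10⁻³ Pa/m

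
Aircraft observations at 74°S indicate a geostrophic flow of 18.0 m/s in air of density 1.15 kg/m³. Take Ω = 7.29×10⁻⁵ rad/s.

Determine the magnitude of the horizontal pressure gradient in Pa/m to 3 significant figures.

Coriolis parameter at 74°S:
f = 2Ω sin φ = 2 × 7.29×10⁻⁵ × sin 74° = 1.40×10⁻⁴ s⁻¹
Geostrophic balance rearranged: |∂P/∂n| = f ρ V_g
|∂P/∂n| = 1.40×10⁻⁴ × 1.15 × 18.0 = 2.90×10⁻³ Pa/m

2.90×10⁻³ Pa/m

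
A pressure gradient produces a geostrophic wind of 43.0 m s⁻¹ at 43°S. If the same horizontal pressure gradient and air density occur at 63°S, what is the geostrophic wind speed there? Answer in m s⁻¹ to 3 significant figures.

With the same pressure gradient and density, V_g ∝ 1/f ∝ 1/sin φ.
V₂ = V₁ · sin φ₁ / sin φ₂ = 43.0 × sin 43° / sin 63°
V₂ = 43.0 × 0.6820/0.8910 = 32.9 m s⁻¹

32.9 m s⁻¹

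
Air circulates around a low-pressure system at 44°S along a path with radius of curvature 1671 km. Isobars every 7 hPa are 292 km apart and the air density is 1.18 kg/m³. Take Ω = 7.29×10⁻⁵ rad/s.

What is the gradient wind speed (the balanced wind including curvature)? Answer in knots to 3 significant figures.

35.2 knots

Coriolis parameter at 44°S:
f = 2Ω sin φ = 2 × 7.29×10⁻⁵ × sin 44° = 1.01×10⁻⁴ s⁻¹
Pressure gradient: |∂P/∂n| = 700 Pa / 292000 m = 2.40×10⁻³ Pa/m
Geostrophic speed: V_g = |∂P/∂n|/(fρ) = 2.40×10⁻³/(1.01×10⁻⁴ × 1.18) = 20.1 m/s
Around a low, centrifugal force acts outward with Coriolis, so pressure-gradient force balances both:
(1/ρ)|∂P/∂n| = fV + V²/R  →  V² + fR·V − fR·V_g = 0
With fR = 1.01×10⁻⁴ × 1671×10³ m = 169 m/s:
V = [−fR + √((fR)² + 4 fR V_g)]/2 = [−169 + √(169² + 4×169×20.1)]/2 = 18.1 m/s
Subgeostrophic (V < V_g = 20.1 m/s), as expected around a low.
Converting: 18.1 m/s × 1.944 = 35.2 knots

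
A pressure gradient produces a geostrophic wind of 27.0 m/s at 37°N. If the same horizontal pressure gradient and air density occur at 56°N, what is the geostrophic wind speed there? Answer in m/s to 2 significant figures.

With the same pressure gradient and density, V_g ∝ 1/f ∝ 1/sin φ.
V₂ = V₁ · sin φ₁ / sin φ₂ = 27.0 × sin 37° / sin 56°
V₂ = 27.0 × 0.6018/0.8290 = 20 m/s

20 m/s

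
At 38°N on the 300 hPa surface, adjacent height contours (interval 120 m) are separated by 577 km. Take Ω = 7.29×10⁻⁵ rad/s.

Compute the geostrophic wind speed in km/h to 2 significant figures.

82 km/h

Coriolis parameter at 38°N:
f = 2Ω sin φ = 2 × 7.29×10⁻⁵ × sin 38° = 8.98×10⁻⁵ s⁻¹
Height gradient: |∂Z/∂n| = 120 m / 577000 m = 2.08×10⁻⁴
On a pressure surface, geostrophic balance gives V_g = (g/f)|∂Z/∂n|:
V_g = 9.81 × 2.08×10⁻⁴ / 8.98×10⁻⁵ = 22.7 m/s
Converting: 22.7 m/s × 3.6 = 82 km/h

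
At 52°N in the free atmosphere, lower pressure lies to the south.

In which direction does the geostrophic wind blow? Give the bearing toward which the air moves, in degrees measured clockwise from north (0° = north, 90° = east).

The pressure-gradient force points toward the south (bearing 180°).
Geostrophic balance: in the Northern Hemisphere the Coriolis force deflects motion to the right, so the geostrophic wind blows 90° to the right of the pressure-gradient force (low pressure on the left).
Rotating 180° by 90° clockwise gives 270° — the wind blows toward the west.

270°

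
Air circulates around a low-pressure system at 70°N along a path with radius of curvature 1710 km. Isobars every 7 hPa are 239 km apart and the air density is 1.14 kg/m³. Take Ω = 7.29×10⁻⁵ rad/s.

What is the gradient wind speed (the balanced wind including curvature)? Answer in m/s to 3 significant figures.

17.5 m/s

Coriolis parameter at 70°N:
f = 2Ω sin φ = 2 × 7.29×10⁻⁵ × sin 70° = 1.37×10⁻⁴ s⁻¹
Pressure gradient: |∂P/∂n| = 700 Pa / 239000 m = 2.93×10⁻³ Pa/m
Geostrophic speed: V_g = |∂P/∂n|/(fρ) = 2.93×10⁻³/(1.37×10⁻⁴ × 1.14) = 18.8 m/s
Around a low, centrifugal force acts outward with Coriolis, so pressure-gradient force balances both:
(1/ρ)|∂P/∂n| = fV + V²/R  →  V² + fR·V − fR·V_g = 0
With fR = 1.37×10⁻⁴ × 1710×10³ m = 234 m/s:
V = [−fR + √((fR)² + 4 fR V_g)]/2 = [−234 + √(234² + 4×234×18.8)]/2 = 17.5 m/s
Subgeostrophic (V < V_g = 18.8 m/s), as expected around a low.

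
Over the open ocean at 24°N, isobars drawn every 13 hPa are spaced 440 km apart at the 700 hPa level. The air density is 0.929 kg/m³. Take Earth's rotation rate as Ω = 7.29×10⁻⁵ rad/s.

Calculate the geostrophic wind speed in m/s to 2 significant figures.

54 m/s

Coriolis parameter at 24°N:
f = 2Ω sin φ = 2 × 7.29×10⁻⁵ × sin 24° = 5.93×10⁻⁵ s⁻¹
Pressure gradient: |∂P/∂n| = 1300 Pa / 440000 m = 2.95×10⁻³ Pa/m
Geostrophic balance (pressure-gradient force = Coriolis force):
V_g = (1/(fρ)) |∂P/∂n| = 2.95×10⁻³ / (5.93×10⁻⁵ × 0.929) = 53.6 m/s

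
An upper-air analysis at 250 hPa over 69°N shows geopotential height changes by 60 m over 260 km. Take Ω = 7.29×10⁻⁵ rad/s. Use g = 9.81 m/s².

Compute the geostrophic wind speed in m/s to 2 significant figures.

17 m/s

Coriolis parameter at 69°N:
f = 2Ω sin φ = 2 × 7.29×10⁻⁵ × sin 69° = 1.36×10⁻⁴ s⁻¹
Height gradient: |∂Z/∂n| = 60 m / 260000 m = 2.31×10⁻⁴
On a pressure surface, geostrophic balance gives V_g = (g/f)|∂Z/∂n|:
V_g = 9.81 × 2.31×10⁻⁴ / 1.36×10⁻⁴ = 16.6 m/s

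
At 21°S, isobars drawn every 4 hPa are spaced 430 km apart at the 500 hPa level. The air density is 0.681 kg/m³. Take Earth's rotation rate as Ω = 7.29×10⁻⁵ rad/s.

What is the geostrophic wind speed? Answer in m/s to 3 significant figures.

Coriolis parameter at 21°S:
f = 2Ω sin φ = 2 × 7.29×10⁻⁵ × sin 21° = 5.23×10⁻⁵ s⁻¹
Pressure gradient: |∂P/∂n| = 400 Pa / 430000 m = 9.30×10⁻⁴ Pa/m
Geostrophic balance (pressure-gradient force = Coriolis force):
V_g = (1/(fρ)) |∂P/∂n| = 9.30×10⁻⁴ / (5.23×10⁻⁵ × 0.681) = 26.1 m/s

26.1 m/s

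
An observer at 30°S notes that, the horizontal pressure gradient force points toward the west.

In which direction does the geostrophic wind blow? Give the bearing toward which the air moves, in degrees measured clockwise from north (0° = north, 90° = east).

The pressure-gradient force points toward the west (bearing 270°).
Geostrophic balance: in the Southern Hemisphere the Coriolis force deflects motion to the left, so the geostrophic wind blows 90° to the left of the pressure-gradient force (low pressure on the right).
Rotating 270° by 90° counterclockwise gives 180° — the wind blows toward the south.

180°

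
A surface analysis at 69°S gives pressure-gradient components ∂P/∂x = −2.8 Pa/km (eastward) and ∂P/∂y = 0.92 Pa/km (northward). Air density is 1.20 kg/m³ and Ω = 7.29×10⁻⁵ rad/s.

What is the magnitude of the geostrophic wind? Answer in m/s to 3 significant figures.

Coriolis parameter at 69°S:
f = 2Ω sin φ = 2 × 7.29×10⁻⁵ × sin 69° = 1.36×10⁻⁴ s⁻¹
In the Southern Hemisphere f is negative: f = −1.36×10⁻⁴ s⁻¹.
Component geostrophic relations (x east, y north):
u_g = −(1/(fρ)) ∂P/∂y,  v_g = (1/(fρ)) ∂P/∂x
u_g = −(0.92×10⁻³)/(−1.36×10⁻⁴ × 1.20) = 5.63 m/s;  v_g = (−2.8×10⁻³)/(−1.36×10⁻⁴ × 1.20) = 17.1 m/s
|V_g| = √(u_g² + v_g²) = 18.0 m/s

18.0 m/s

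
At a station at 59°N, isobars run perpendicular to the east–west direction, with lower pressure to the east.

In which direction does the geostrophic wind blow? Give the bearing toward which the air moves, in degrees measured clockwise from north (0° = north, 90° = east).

The pressure-gradient force points toward the east (bearing 090°).
Geostrophic balance: in the Northern Hemisphere the Coriolis force deflects motion to the right, so the geostrophic wind blows 90° to the right of the pressure-gradient force (low pressure on the left).
Rotating 090° by 90° clockwise gives 180° — the wind blows toward the south.

180°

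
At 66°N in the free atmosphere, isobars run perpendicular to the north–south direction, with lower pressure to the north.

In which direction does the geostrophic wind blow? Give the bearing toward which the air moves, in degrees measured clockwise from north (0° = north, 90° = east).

The pressure-gradient force points toward the north (bearing 000°).
Geostrophic balance: in the Northern Hemisphere the Coriolis force deflects motion to the right, so the geostrophic wind blows 90° to the right of the pressure-gradient force (low pressure on the left).
Rotating 000° by 90° clockwise gives 090° — the wind blows toward the east.

090°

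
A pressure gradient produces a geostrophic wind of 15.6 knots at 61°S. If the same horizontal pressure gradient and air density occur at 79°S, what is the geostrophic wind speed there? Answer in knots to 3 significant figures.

13.9 knots

With the same pressure gradient and density, V_g ∝ 1/f ∝ 1/sin φ.
V₂ = V₁ · sin φ₁ / sin φ₂ = 15.6 × sin 61° / sin 79°
V₂ = 15.6 × 0.8746/0.9816 = 13.9 knots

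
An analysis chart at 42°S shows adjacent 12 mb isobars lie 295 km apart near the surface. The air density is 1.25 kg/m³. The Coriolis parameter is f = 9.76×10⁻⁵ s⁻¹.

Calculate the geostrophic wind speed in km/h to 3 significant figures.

Pressure gradient: |∂P/∂n| = 1200 Pa / 295000 m = 4.07×10⁻³ Pa/m
Geostrophic balance (pressure-gradient force = Coriolis force):
V_g = (1/(fρ)) |∂P/∂n| = 4.07×10⁻³ / (9.76×10⁻⁵ × 1.25) = 33.3 m/s
Converting: 33.3 m/s × 3.6 = 120 km/h

120 km/h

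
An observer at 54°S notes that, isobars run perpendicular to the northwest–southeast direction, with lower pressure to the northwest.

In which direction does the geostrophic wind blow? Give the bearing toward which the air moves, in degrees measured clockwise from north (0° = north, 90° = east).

225°

The pressure-gradient force points toward the northwest (bearing 315°).
Geostrophic balance: in the Southern Hemisphere the Coriolis force deflects motion to the left, so the geostrophic wind blows 90° to the left of the pressure-gradient force (low pressure on the right).
Rotating 315° by 90° counterclockwise gives 225° — the wind blows toward the southwest.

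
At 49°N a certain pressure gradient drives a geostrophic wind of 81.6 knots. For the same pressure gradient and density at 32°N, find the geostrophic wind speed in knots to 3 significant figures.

With the same pressure gradient and density, V_g ∝ 1/f ∝ 1/sin φ.
V₂ = V₁ · sin φ₁ / sin φ₂ = 81.6 × sin 49° / sin 32°
V₂ = 81.6 × 0.7547/0.5299 = 116 knots

116 knots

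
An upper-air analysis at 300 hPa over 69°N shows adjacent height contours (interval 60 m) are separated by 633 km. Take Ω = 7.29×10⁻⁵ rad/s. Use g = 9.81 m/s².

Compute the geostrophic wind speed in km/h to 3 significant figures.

Coriolis parameter at 69°N:
f = 2Ω sin φ = 2 × 7.29×10⁻⁵ × sin 69° = 1.36×10⁻⁴ s⁻¹
Height gradient: |∂Z/∂n| = 60 m / 633000 m = 9.48×10⁻⁵
On a pressure surface, geostrophic balance gives V_g = (g/f)|∂Z/∂n|:
V_g = 9.81 × 9.48×10⁻⁵ / 1.36×10⁻⁴ = 6.83 m/s
Converting: 6.83 m/s × 3.6 = 24.6 km/h

24.6 km/h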